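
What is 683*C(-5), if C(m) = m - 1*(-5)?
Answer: 0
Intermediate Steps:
C(m) = 5 + m (C(m) = m + 5 = 5 + m)
683*C(-5) = 683*(5 - 5) = 683*0 = 0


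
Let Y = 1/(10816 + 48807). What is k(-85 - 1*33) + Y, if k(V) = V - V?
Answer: 1/59623 ≈ 1.6772e-5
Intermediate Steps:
Y = 1/59623 ≈ 1.6772e-5
k(V) = 0
k(-85 - 1*33) + Y = 0 + 1/59623 = 1/59623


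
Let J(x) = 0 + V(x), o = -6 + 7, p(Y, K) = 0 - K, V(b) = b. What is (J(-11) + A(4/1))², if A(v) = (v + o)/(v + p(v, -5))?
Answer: 8836/81 ≈ 109.09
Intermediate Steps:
p(Y, K) = -K
o = 1
J(x) = x (J(x) = 0 + x = x)
A(v) = (1 + v)/(5 + v) (A(v) = (v + 1)/(v - 1*(-5)) = (1 + v)/(v + 5) = (1 + v)/(5 + v))
(J(-11) + A(4/1))² = (-11 + (1 + 4/1)/(5 + 4/1))² = (-11 + (1 + 4*1)/(5 + 4*1))² = (-11 + (1 + 4)/(5 + 4))² = (-11 + 5/9)² = (-94/9)² = 8836/81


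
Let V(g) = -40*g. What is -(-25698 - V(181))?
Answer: 18458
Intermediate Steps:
-(-25698 - V(181)) = -(-25698 - (-40)*181) = -(-25698 - 1*(-7240)) = -(-25698 + 7240) = -1*(-18458) = 18458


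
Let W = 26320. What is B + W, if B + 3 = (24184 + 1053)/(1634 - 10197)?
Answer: 225327234/8563 ≈ 26314.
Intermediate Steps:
B = -50926/8563 (B = -3 + (24184 + 1053)/(1634 - 10197) = -3 + 25237/(-8563) = -3 + 25237*(-1/8563) = -3 - 25237/8563 = -50926/8563 ≈ -5.9472)
B + W = -50926/8563 + 26320 = 225327234/8563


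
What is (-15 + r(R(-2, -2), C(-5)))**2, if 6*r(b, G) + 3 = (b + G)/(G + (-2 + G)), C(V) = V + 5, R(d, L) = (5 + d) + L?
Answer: 34969/144 ≈ 242.84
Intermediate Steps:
R(d, L) = 5 + L + d
C(V) = 5 + V
r(b, G) = -1/2 + (G + b)/(6*(-2 + 2*G)) (r(b, G) = -1/2 + ((b + G)/(G + (-2 + G)))/6 = -1/2 + ((G + b)/(-2 + 2*G))/6 = -1/2 + (G + b)/(6*(-2 + 2*G)))
(-15 + r(R(-2, -2), C(-5)))**2 = (-15 + (6 + (5 - 2 - 2) - 5*(5 - 5))/(12*(-1 + (5 - 5))))**2 = (-15 + (6 + 1 - 5*0)/(12*(-1 + 0)))**2 = (-15 + (1/12)*(6 + 1 + 0)/(-1))**2 = (-15 + (1/12)*(-1)*7)**2 = (-15 - 7/12)**2 = (-187/12)**2 = 34969/144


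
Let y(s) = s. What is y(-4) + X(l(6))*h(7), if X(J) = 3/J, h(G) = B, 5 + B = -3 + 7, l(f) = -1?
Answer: -1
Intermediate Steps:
B = -1 (B = -5 + (-3 + 7) = -5 + 4 = -1)
h(G) = -1
y(-4) + X(l(6))*h(7) = -4 + (3/(-1))*(-1) = -4 + (3*(-1))*(-1) = -4 - 3*(-1) = -4 + 3 = -1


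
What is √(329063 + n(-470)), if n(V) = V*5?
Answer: √326713 ≈ 571.59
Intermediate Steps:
n(V) = 5*V
√(329063 + n(-470)) = √(329063 + 5*(-470)) = √(329063 - 2350) = √326713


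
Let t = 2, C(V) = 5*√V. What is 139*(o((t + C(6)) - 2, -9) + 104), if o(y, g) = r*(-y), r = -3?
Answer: 14456 + 2085*√6 ≈ 19563.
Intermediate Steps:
o(y, g) = 3*y (o(y, g) = -(-3)*y = 3*y)
139*(o((t + C(6)) - 2, -9) + 104) = 139*(3*((2 + 5*√6) - 2) + 104) = 139*(3*(5*√6) + 104) = 139*(15*√6 + 104) = 139*(104 + 15*√6) = 14456 + 2085*√6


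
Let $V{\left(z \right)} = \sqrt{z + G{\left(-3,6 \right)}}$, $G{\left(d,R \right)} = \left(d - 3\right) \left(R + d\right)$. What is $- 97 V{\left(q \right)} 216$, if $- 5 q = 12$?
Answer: $- \frac{20952 i \sqrt{510}}{5} \approx - 94633.0 i$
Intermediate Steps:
$q = - \frac{12}{5}$ ($q = \left(- \frac{1}{5}\right) 12 = - \frac{12}{5} \approx -2.4$)
$G{\left(d,R \right)} = \left(-3 + d\right) \left(R + d\right)$
$V{\left(z \right)} = \sqrt{-18 + z}$ ($V{\left(z \right)} = \sqrt{z + \left(\left(-3\right)^{2} - 18 - -9 + 6 \left(-3\right)\right)} = \sqrt{z + \left(9 - 18 + 9 - 18\right)} = \sqrt{z - 18} = \sqrt{-18 + z}$)
$- 97 V{\left(q \right)} 216 = - 97 \sqrt{-18 - \frac{12}{5}} \cdot 216 = - 97 \sqrt{- \frac{102}{5}} \cdot 216 = - 97 \frac{i \sqrt{510}}{5} \cdot 216 = - \frac{97 i \sqrt{510}}{5} \cdot 216 = - \frac{20952 i \sqrt{510}}{5}$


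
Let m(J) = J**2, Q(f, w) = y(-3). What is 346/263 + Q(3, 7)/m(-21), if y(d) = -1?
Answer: 152323/115983 ≈ 1.3133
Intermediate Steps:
Q(f, w) = -1
346/263 + Q(3, 7)/m(-21) = 346/263 - 1/((-21)**2) = 346*(1/263) - 1/441 = 346/263 - 1*1/441 = 346/263 - 1/441 = 152323/115983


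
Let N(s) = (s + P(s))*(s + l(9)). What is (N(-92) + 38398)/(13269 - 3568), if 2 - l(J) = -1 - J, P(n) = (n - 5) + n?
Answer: 60878/9701 ≈ 6.2754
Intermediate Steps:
P(n) = -5 + 2*n (P(n) = (-5 + n) + n = -5 + 2*n)
l(J) = 3 + J (l(J) = 2 - (-1 - J) = 2 + (1 + J) = 3 + J)
N(s) = (-5 + 3*s)*(12 + s) (N(s) = (s + (-5 + 2*s))*(s + (3 + 9)) = (-5 + 3*s)*(s + 12) = (-5 + 3*s)*(12 + s))
(N(-92) + 38398)/(13269 - 3568) = ((-60 + 3*(-92)² + 31*(-92)) + 38398)/(13269 - 3568) = ((-60 + 3*8464 - 2852) + 38398)/9701 = ((-60 + 25392 - 2852) + 38398)*(1/9701) = (22480 + 38398)*(1/9701) = 60878*(1/9701) = 60878/9701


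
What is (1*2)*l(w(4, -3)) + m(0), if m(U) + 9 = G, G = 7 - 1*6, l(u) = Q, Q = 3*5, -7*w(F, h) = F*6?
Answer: 22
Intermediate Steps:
w(F, h) = -6*F/7 (w(F, h) = -F*6/7 = -6*F/7)
Q = 15
l(u) = 15
G = 1 (G = 7 - 6 = 1)
m(U) = -8 (m(U) = -9 + 1 = -8)
(1*2)*l(w(4, -3)) + m(0) = (1*2)*15 - 8 = 2*15 - 8 = 30 - 8 = 22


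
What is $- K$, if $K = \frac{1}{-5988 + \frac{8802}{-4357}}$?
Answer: $\frac{4357}{26098518} \approx 0.00016694$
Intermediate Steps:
$K = - \frac{4357}{26098518}$ ($K = \frac{1}{-5988 + 8802 \left(- \frac{1}{4357}\right)} = \frac{1}{-5988 - \frac{8802}{4357}} = \frac{1}{- \frac{26098518}{4357}} = - \frac{4357}{26098518} \approx -0.00016694$)
$- K = \left(-1\right) \left(- \frac{4357}{26098518}\right) = \frac{4357}{26098518}$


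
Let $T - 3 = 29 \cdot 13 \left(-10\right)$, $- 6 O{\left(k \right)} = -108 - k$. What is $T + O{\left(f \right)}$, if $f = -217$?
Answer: $- \frac{22711}{6} \approx -3785.2$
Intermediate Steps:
$O{\left(k \right)} = 18 + \frac{k}{6}$ ($O{\left(k \right)} = - \frac{-108 - k}{6} = 18 + \frac{k}{6}$)
$T = -3767$ ($T = 3 + 29 \cdot 13 \left(-10\right) = 3 + 377 \left(-10\right) = 3 - 3770 = -3767$)
$T + O{\left(f \right)} = -3767 + \left(18 + \frac{1}{6} \left(-217\right)\right) = -3767 + \left(18 - \frac{217}{6}\right) = -3767 - \frac{109}{6} = - \frac{22711}{6}$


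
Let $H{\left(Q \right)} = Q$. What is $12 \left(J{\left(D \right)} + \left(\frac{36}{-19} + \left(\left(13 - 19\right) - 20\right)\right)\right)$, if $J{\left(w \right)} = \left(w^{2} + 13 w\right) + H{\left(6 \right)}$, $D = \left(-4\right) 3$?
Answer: $- \frac{7728}{19} \approx -406.74$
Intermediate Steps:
$D = -12$
$J{\left(w \right)} = 6 + w^{2} + 13 w$ ($J{\left(w \right)} = \left(w^{2} + 13 w\right) + 6 = 6 + w^{2} + 13 w$)
$12 \left(J{\left(D \right)} + \left(\frac{36}{-19} + \left(\left(13 - 19\right) - 20\right)\right)\right) = 12 \left(\left(6 + \left(-12\right)^{2} + 13 \left(-12\right)\right) + \left(\frac{36}{-19} + \left(\left(13 - 19\right) - 20\right)\right)\right) = 12 \left(\left(6 + 144 - 156\right) + \left(36 \left(- \frac{1}{19}\right) - 26\right)\right) = 12 \left(-6 - \frac{530}{19}\right) = 12 \left(- \frac{644}{19}\right) = - \frac{7728}{19}$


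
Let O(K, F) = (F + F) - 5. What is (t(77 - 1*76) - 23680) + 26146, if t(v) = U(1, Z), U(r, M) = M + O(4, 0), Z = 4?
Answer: 2465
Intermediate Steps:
O(K, F) = -5 + 2*F (O(K, F) = 2*F - 5 = -5 + 2*F)
U(r, M) = -5 + M (U(r, M) = M + (-5 + 2*0) = M + (-5 + 0) = M - 5 = -5 + M)
t(v) = -1 (t(v) = -5 + 4 = -1)
(t(77 - 1*76) - 23680) + 26146 = (-1 - 23680) + 26146 = -23681 + 26146 = 2465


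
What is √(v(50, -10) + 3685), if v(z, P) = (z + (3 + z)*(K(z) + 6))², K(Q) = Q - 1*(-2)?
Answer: √9763061 ≈ 3124.6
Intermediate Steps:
K(Q) = 2 + Q (K(Q) = Q + 2 = 2 + Q)
v(z, P) = (z + (3 + z)*(8 + z))² (v(z, P) = (z + (3 + z)*((2 + z) + 6))² = (z + (3 + z)*(8 + z))²)
√(v(50, -10) + 3685) = √((24 + 50² + 12*50)² + 3685) = √((24 + 2500 + 600)² + 3685) = √(3124² + 3685) = √(9759376 + 3685) = √9763061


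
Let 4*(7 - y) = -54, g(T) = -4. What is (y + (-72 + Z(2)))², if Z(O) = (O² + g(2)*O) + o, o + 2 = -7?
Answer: 16641/4 ≈ 4160.3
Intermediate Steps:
o = -9 (o = -2 - 7 = -9)
y = 41/2 (y = 7 - ¼*(-54) = 7 + 27/2 = 41/2 ≈ 20.500)
Z(O) = -9 + O² - 4*O (Z(O) = (O² - 4*O) - 9 = -9 + O² - 4*O)
(y + (-72 + Z(2)))² = (41/2 + (-72 + (-9 + 2² - 4*2)))² = (41/2 + (-72 + (-9 + 4 - 8)))² = (41/2 + (-72 - 13))² = (41/2 - 85)² = (-129/2)² = 16641/4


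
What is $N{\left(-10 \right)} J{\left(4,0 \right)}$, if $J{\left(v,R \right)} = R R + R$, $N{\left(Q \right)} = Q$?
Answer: $0$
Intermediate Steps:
$J{\left(v,R \right)} = R + R^{2}$ ($J{\left(v,R \right)} = R^{2} + R = R + R^{2}$)
$N{\left(-10 \right)} J{\left(4,0 \right)} = - 10 \cdot 0 \left(1 + 0\right) = - 10 \cdot 0 \cdot 1 = \left(-10\right) 0 = 0$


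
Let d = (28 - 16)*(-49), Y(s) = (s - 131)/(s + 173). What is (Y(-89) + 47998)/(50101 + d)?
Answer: 1007903/1039773 ≈ 0.96935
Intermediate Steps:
Y(s) = (-131 + s)/(173 + s)
d = -588 (d = 12*(-49) = -588)
(Y(-89) + 47998)/(50101 + d) = ((-131 - 89)/(173 - 89) + 47998)/(50101 - 588) = (-220/84 + 47998)/49513 = ((1/84)*(-220) + 47998)*(1/49513) = (-55/21 + 47998)*(1/49513) = (1007903/21)*(1/49513) = 1007903/1039773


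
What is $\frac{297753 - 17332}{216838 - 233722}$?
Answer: $- \frac{280421}{16884} \approx -16.609$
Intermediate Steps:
$\frac{297753 - 17332}{216838 - 233722} = \frac{280421}{-16884} = 280421 \left(- \frac{1}{16884}\right) = - \frac{280421}{16884}$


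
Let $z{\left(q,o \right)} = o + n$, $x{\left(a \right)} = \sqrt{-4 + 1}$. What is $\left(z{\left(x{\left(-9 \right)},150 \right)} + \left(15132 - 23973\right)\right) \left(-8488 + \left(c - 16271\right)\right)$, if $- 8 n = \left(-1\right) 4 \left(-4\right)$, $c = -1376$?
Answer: $227191555$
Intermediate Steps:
$x{\left(a \right)} = i \sqrt{3}$ ($x{\left(a \right)} = \sqrt{-3} = i \sqrt{3}$)
$n = -2$ ($n = - \frac{\left(-1\right) 4 \left(-4\right)}{8} = - \frac{\left(-4\right) \left(-4\right)}{8} = \left(- \frac{1}{8}\right) 16 = -2$)
$z{\left(q,o \right)} = -2 + o$ ($z{\left(q,o \right)} = o - 2 = -2 + o$)
$\left(z{\left(x{\left(-9 \right)},150 \right)} + \left(15132 - 23973\right)\right) \left(-8488 + \left(c - 16271\right)\right) = \left(\left(-2 + 150\right) + \left(15132 - 23973\right)\right) \left(-8488 - 17647\right) = \left(148 + \left(15132 - 23973\right)\right) \left(-8488 - 17647\right) = \left(148 - 8841\right) \left(-8488 - 17647\right) = \left(-8693\right) \left(-26135\right) = 227191555$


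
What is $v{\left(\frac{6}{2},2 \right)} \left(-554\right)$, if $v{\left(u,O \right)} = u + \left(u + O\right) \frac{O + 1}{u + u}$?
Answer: $-3047$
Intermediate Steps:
$v{\left(u,O \right)} = u + \frac{\left(1 + O\right) \left(O + u\right)}{2 u}$ ($v{\left(u,O \right)} = u + \left(O + u\right) \frac{1 + O}{2 u} = u + \frac{\left(1 + O\right) \left(O + u\right)}{2 u}$)
$v{\left(\frac{6}{2},2 \right)} \left(-554\right) = \frac{2 + 2^{2} + \frac{6}{2} \left(1 + 2 + 2 \cdot \frac{6}{2}\right)}{2 \cdot \frac{6}{2}} \left(-554\right) = \frac{2 + 4 + 6 \cdot \frac{1}{2} \left(1 + 2 + 2 \cdot 6 \cdot \frac{1}{2}\right)}{2 \cdot 6 \cdot \frac{1}{2}} \left(-554\right) = \frac{2 + 4 + 3 \left(1 + 2 + 2 \cdot 3\right)}{2 \cdot 3} \left(-554\right) = \frac{1}{2} \cdot \frac{1}{3} \left(2 + 4 + 3 \left(1 + 2 + 6\right)\right) \left(-554\right) = \frac{1}{2} \cdot \frac{1}{3} \left(2 + 4 + 3 \cdot 9\right) \left(-554\right) = \frac{1}{2} \cdot \frac{1}{3} \left(2 + 4 + 27\right) \left(-554\right) = \frac{1}{2} \cdot \frac{1}{3} \cdot 33 \left(-554\right) = \frac{11}{2} \left(-554\right) = -3047$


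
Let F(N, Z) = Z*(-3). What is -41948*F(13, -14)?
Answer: -1761816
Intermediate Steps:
F(N, Z) = -3*Z
-41948*F(13, -14) = -(-125844)*(-14) = -41948*42 = -1761816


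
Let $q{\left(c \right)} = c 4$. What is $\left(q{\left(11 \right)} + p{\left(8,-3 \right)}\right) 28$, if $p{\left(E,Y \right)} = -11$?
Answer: $924$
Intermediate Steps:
$q{\left(c \right)} = 4 c$
$\left(q{\left(11 \right)} + p{\left(8,-3 \right)}\right) 28 = \left(4 \cdot 11 - 11\right) 28 = \left(44 - 11\right) 28 = 33 \cdot 28 = 924$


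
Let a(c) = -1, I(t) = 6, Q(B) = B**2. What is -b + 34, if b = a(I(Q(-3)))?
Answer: 35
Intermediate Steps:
b = -1
-b + 34 = -1*(-1) + 34 = 1 + 34 = 35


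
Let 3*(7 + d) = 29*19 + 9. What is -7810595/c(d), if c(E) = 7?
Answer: -7810595/7 ≈ -1.1158e+6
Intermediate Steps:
d = 539/3 (d = -7 + (29*19 + 9)/3 = -7 + (551 + 9)/3 = -7 + (1/3)*560 = -7 + 560/3 = 539/3 ≈ 179.67)
-7810595/c(d) = -7810595/7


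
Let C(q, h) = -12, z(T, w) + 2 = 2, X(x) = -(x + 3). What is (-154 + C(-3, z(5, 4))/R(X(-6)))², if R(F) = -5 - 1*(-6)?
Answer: 27556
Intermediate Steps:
X(x) = -3 - x (X(x) = -(3 + x) = -3 - x)
z(T, w) = 0 (z(T, w) = -2 + 2 = 0)
R(F) = 1 (R(F) = -5 + 6 = 1)
(-154 + C(-3, z(5, 4))/R(X(-6)))² = (-154 - 12/1)² = (-154 - 12*1)² = (-154 - 12)² = (-166)² = 27556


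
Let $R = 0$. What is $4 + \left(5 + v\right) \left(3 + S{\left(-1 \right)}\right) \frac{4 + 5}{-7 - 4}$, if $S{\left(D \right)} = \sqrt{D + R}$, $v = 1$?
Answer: $- \frac{118}{11} - \frac{54 i}{11} \approx -10.727 - 4.9091 i$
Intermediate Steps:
$S{\left(D \right)} = \sqrt{D}$ ($S{\left(D \right)} = \sqrt{D + 0} = \sqrt{D}$)
$4 + \left(5 + v\right) \left(3 + S{\left(-1 \right)}\right) \frac{4 + 5}{-7 - 4} = 4 + \left(5 + 1\right) \left(3 + \sqrt{-1}\right) \frac{4 + 5}{-7 - 4} = 4 + 6 \left(3 + i\right) \frac{9}{-11} = 4 + \left(18 + 6 i\right) 9 \left(- \frac{1}{11}\right) = 4 + \left(18 + 6 i\right) \left(- \frac{9}{11}\right) = 4 - \left(\frac{162}{11} + \frac{54 i}{11}\right) = - \frac{118}{11} - \frac{54 i}{11}$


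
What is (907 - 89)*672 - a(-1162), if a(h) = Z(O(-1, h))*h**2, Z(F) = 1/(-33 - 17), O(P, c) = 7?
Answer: 14417522/25 ≈ 5.7670e+5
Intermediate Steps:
Z(F) = -1/50 (Z(F) = 1/(-50) = -1/50)
a(h) = -h**2/50
(907 - 89)*672 - a(-1162) = (907 - 89)*672 - (-1)*(-1162)**2/50 = 818*672 - (-1)*1350244/50 = 549696 - 1*(-675122/25) = 549696 + 675122/25 = 14417522/25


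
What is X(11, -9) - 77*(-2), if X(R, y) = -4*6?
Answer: 130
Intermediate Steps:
X(R, y) = -24
X(11, -9) - 77*(-2) = -24 - 77*(-2) = -24 + 154 = 130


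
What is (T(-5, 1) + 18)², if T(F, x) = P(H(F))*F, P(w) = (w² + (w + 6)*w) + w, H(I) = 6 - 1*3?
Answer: 31329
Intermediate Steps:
H(I) = 3 (H(I) = 6 - 3 = 3)
P(w) = w + w² + w*(6 + w) (P(w) = (w² + (6 + w)*w) + w = (w² + w*(6 + w)) + w = w + w² + w*(6 + w))
T(F, x) = 39*F (T(F, x) = (3*(7 + 2*3))*F = (3*(7 + 6))*F = (3*13)*F = 39*F)
(T(-5, 1) + 18)² = (39*(-5) + 18)² = (-195 + 18)² = (-177)² = 31329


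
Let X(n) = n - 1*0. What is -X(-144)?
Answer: 144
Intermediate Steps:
X(n) = n (X(n) = n + 0 = n)
-X(-144) = -1*(-144) = 144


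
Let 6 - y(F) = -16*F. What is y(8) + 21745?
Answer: 21879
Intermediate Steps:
y(F) = 6 + 16*F (y(F) = 6 - (-16)*F = 6 + 16*F)
y(8) + 21745 = (6 + 16*8) + 21745 = (6 + 128) + 21745 = 134 + 21745 = 21879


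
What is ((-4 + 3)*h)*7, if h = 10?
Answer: -70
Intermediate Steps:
((-4 + 3)*h)*7 = ((-4 + 3)*10)*7 = -1*10*7 = -10*7 = -70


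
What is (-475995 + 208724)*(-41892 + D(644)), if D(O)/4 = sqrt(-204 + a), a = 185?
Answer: 11196516732 - 1069084*I*sqrt(19) ≈ 1.1197e+10 - 4.66e+6*I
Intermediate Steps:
D(O) = 4*I*sqrt(19) (D(O) = 4*sqrt(-204 + 185) = 4*sqrt(-19) = 4*(I*sqrt(19)) = 4*I*sqrt(19))
(-475995 + 208724)*(-41892 + D(644)) = (-475995 + 208724)*(-41892 + 4*I*sqrt(19)) = -267271*(-41892 + 4*I*sqrt(19)) = 11196516732 - 1069084*I*sqrt(19)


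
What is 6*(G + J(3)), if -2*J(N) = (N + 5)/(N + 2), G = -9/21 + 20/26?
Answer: -1254/455 ≈ -2.7560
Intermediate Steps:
G = 31/91 (G = -9*1/21 + 20*(1/26) = -3/7 + 10/13 = 31/91 ≈ 0.34066)
J(N) = -(5 + N)/(2*(2 + N)) (J(N) = -(N + 5)/(2*(N + 2)) = -(5 + N)/(2*(2 + N)))
6*(G + J(3)) = 6*(31/91 + (-5 - 1*3)/(2*(2 + 3))) = 6*(31/91 + (½)*(-5 - 3)/5) = 6*(31/91 + (½)*(⅕)*(-8)) = 6*(31/91 - ⅘) = 6*(-209/455) = -1254/455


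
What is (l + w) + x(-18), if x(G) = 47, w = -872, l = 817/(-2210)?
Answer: -1824067/2210 ≈ -825.37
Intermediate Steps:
l = -817/2210 (l = 817*(-1/2210) = -817/2210 ≈ -0.36968)
(l + w) + x(-18) = (-817/2210 - 872) + 47 = -1927937/2210 + 47 = -1824067/2210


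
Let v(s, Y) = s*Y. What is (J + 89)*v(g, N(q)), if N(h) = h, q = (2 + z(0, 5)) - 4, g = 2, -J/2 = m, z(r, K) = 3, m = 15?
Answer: 118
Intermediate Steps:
J = -30 (J = -2*15 = -30)
q = 1 (q = (2 + 3) - 4 = 5 - 4 = 1)
v(s, Y) = Y*s
(J + 89)*v(g, N(q)) = (-30 + 89)*(1*2) = 59*2 = 118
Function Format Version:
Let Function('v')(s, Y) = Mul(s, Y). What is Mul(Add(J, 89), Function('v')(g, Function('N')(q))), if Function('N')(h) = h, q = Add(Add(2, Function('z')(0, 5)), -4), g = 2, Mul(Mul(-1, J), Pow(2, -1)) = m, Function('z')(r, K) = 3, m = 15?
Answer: 118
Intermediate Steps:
J = -30 (J = Mul(-2, 15) = -30)
q = 1 (q = Add(Add(2, 3), -4) = Add(5, -4) = 1)
Function('v')(s, Y) = Mul(Y, s)
Mul(Add(J, 89), Function('v')(g, Function('N')(q))) = Mul(Add(-30, 89), Mul(1, 2)) = Mul(59, 2) = 118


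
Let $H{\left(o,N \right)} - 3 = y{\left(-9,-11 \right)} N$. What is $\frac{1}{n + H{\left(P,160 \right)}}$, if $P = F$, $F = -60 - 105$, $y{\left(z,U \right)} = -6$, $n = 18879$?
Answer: $\frac{1}{17922} \approx 5.5797 \cdot 10^{-5}$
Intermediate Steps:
$F = -165$
$P = -165$
$H{\left(o,N \right)} = 3 - 6 N$
$\frac{1}{n + H{\left(P,160 \right)}} = \frac{1}{18879 + \left(3 - 960\right)} = \frac{1}{18879 - 957} = \frac{1}{17922}$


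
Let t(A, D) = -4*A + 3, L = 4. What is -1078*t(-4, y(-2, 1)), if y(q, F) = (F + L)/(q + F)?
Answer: -20482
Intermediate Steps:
y(q, F) = (4 + F)/(F + q) (y(q, F) = (F + 4)/(q + F) = (4 + F)/(F + q))
t(A, D) = 3 - 4*A
-1078*t(-4, y(-2, 1)) = -1078*(3 - 4*(-4)) = -1078*(3 + 16) = -1078*19 = -20482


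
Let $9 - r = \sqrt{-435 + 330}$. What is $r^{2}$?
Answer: $\left(9 - i \sqrt{105}\right)^{2} \approx -24.0 - 184.45 i$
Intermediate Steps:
$r = 9 - i \sqrt{105}$ ($r = 9 - \sqrt{-435 + 330} = 9 - \sqrt{-105} = 9 - i \sqrt{105} \approx 9.0 - 10.247 i$)
$r^{2} = \left(9 - i \sqrt{105}\right)^{2}$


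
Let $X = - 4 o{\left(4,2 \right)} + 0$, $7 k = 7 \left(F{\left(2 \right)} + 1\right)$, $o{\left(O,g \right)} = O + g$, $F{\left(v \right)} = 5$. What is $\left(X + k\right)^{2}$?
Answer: $324$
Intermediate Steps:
$k = 6$ ($k = \frac{7 \left(5 + 1\right)}{7} = \frac{7 \cdot 6}{7} = \frac{1}{7} \cdot 42 = 6$)
$X = -24$ ($X = - 4 \left(4 + 2\right) + 0 = \left(-4\right) 6 + 0 = -24 + 0 = -24$)
$\left(X + k\right)^{2} = \left(-24 + 6\right)^{2} = \left(-18\right)^{2} = 324$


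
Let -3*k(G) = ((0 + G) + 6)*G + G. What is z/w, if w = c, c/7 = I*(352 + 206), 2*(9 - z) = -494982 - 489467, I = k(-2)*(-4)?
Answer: -31757/3360 ≈ -9.4515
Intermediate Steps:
k(G) = -G/3 - G*(6 + G)/3 (k(G) = -(((0 + G) + 6)*G + G)/3 = -((G + 6)*G + G)/3 = -((6 + G)*G + G)/3 = -(G*(6 + G) + G)/3 = -(G + G*(6 + G))/3 = -G/3 - G*(6 + G)/3)
I = -40/3 (I = -⅓*(-2)*(7 - 2)*(-4) = -⅓*(-2)*5*(-4) = (10/3)*(-4) = -40/3 ≈ -13.333)
z = 984467/2 (z = 9 - (-494982 - 489467)/2 = 9 - ½*(-984449) = 9 + 984449/2 = 984467/2 ≈ 4.9223e+5)
c = -52080 (c = 7*(-40*(352 + 206)/3) = 7*(-40/3*558) = 7*(-7440) = -52080)
w = -52080
z/w = (984467/2)/(-52080) = (984467/2)*(-1/52080) = -31757/3360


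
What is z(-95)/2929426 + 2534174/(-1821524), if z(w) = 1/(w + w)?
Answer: -352624572651271/253460938848140 ≈ -1.3912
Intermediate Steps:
z(w) = 1/(2*w)
z(-95)/2929426 + 2534174/(-1821524) = ((½)/(-95))/2929426 + 2534174/(-1821524) = ((½)*(-1/95))*(1/2929426) + 2534174*(-1/1821524) = -1/190*1/2929426 - 1267087/910762 = -1/556590940 - 1267087/910762 = -352624572651271/253460938848140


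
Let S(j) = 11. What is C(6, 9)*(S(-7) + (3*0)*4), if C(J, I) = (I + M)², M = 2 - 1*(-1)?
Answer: 1584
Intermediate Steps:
M = 3 (M = 2 + 1 = 3)
C(J, I) = (3 + I)² (C(J, I) = (I + 3)² = (3 + I)²)
C(6, 9)*(S(-7) + (3*0)*4) = (3 + 9)²*(11 + (3*0)*4) = 12²*(11 + 0*4) = 144*(11 + 0) = 144*11 = 1584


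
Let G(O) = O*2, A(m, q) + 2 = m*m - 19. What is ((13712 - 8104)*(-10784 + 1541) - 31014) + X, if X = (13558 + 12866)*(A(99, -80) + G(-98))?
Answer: 201381858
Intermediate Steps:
A(m, q) = -21 + m**2 (A(m, q) = -2 + (m*m - 19) = -2 + (m**2 - 19) = -2 + (-19 + m**2) = -21 + m**2)
G(O) = 2*O
X = 253247616 (X = (13558 + 12866)*((-21 + 99**2) + 2*(-98)) = 26424*((-21 + 9801) - 196) = 26424*(9780 - 196) = 26424*9584 = 253247616)
((13712 - 8104)*(-10784 + 1541) - 31014) + X = ((13712 - 8104)*(-10784 + 1541) - 31014) + 253247616 = (5608*(-9243) - 31014) + 253247616 = (-51834744 - 31014) + 253247616 = -51865758 + 253247616 = 201381858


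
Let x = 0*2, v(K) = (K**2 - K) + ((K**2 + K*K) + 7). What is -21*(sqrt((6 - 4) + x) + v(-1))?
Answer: -231 - 21*sqrt(2) ≈ -260.70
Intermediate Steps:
v(K) = 7 - K + 3*K**2 (v(K) = (K**2 - K) + ((K**2 + K**2) + 7) = (K**2 - K) + (2*K**2 + 7) = (K**2 - K) + (7 + 2*K**2) = 7 - K + 3*K**2)
x = 0
-21*(sqrt((6 - 4) + x) + v(-1)) = -21*(sqrt((6 - 4) + 0) + (7 - 1*(-1) + 3*(-1)**2)) = -21*(sqrt(2 + 0) + (7 + 1 + 3*1)) = -21*(sqrt(2) + (7 + 1 + 3)) = -21*(sqrt(2) + 11) = -21*(11 + sqrt(2)) = -231 - 21*sqrt(2)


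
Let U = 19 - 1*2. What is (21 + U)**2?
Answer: 1444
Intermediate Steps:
U = 17 (U = 19 - 2 = 17)
(21 + U)**2 = (21 + 17)**2 = 38**2 = 1444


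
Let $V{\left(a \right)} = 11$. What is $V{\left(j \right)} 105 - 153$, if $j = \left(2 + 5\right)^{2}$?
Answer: $1002$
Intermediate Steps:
$j = 49$ ($j = 7^{2} = 49$)
$V{\left(j \right)} 105 - 153 = 11 \cdot 105 - 153 = 1155 - 153 = 1002$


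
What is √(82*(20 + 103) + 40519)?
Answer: √50605 ≈ 224.96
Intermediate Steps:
√(82*(20 + 103) + 40519) = √(82*123 + 40519) = √(10086 + 40519) = √50605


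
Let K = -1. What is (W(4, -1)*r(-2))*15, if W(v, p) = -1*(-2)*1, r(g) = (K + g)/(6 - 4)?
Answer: -45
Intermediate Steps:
r(g) = -½ + g/2 (r(g) = (-1 + g)/(6 - 4) = (-1 + g)/2 = (-1 + g)*(½) = -½ + g/2)
W(v, p) = 2 (W(v, p) = 2*1 = 2)
(W(4, -1)*r(-2))*15 = (2*(-½ + (½)*(-2)))*15 = (2*(-½ - 1))*15 = (2*(-3/2))*15 = -3*15 = -45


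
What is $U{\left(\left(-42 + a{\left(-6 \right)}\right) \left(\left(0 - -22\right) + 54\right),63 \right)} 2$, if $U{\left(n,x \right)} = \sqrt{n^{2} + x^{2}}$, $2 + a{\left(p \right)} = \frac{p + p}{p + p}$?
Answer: $2 \sqrt{10683793} \approx 6537.2$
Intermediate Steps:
$a{\left(p \right)} = -1$ ($a{\left(p \right)} = -2 + \frac{p + p}{p + p} = -2 + \frac{2 p}{2 p} = -2 + 2 p \frac{1}{2 p} = -2 + 1 = -1$)
$U{\left(\left(-42 + a{\left(-6 \right)}\right) \left(\left(0 - -22\right) + 54\right),63 \right)} 2 = \sqrt{\left(\left(-42 - 1\right) \left(\left(0 - -22\right) + 54\right)\right)^{2} + 63^{2}} \cdot 2 = \sqrt{\left(- 43 \left(\left(0 + 22\right) + 54\right)\right)^{2} + 3969} \cdot 2 = \sqrt{\left(- 43 \left(22 + 54\right)\right)^{2} + 3969} \cdot 2 = \sqrt{\left(\left(-43\right) 76\right)^{2} + 3969} \cdot 2 = \sqrt{\left(-3268\right)^{2} + 3969} \cdot 2 = \sqrt{10679824 + 3969} \cdot 2 = \sqrt{10683793} \cdot 2 = 2 \sqrt{10683793}$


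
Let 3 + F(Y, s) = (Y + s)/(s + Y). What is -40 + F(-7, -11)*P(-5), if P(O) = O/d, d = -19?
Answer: -770/19 ≈ -40.526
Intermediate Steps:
P(O) = -O/19 (P(O) = O/(-19) = O*(-1/19) = -O/19)
F(Y, s) = -2 (F(Y, s) = -3 + (Y + s)/(s + Y) = -3 + (Y + s)/(Y + s) = -3 + 1 = -2)
-40 + F(-7, -11)*P(-5) = -40 - (-2)*(-5)/19 = -40 - 2*5/19 = -40 - 10/19 = -770/19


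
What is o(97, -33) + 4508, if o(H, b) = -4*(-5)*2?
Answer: 4548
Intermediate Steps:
o(H, b) = 40 (o(H, b) = 20*2 = 40)
o(97, -33) + 4508 = 40 + 4508 = 4548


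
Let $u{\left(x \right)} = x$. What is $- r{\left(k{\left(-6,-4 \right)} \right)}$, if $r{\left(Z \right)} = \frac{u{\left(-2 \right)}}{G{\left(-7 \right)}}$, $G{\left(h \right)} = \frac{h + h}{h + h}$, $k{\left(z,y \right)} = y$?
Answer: $2$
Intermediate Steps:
$G{\left(h \right)} = 1$ ($G{\left(h \right)} = \frac{2 h}{2 h} = 2 h \frac{1}{2 h} = 1$)
$r{\left(Z \right)} = -2$ ($r{\left(Z \right)} = - \frac{2}{1} = \left(-2\right) 1 = -2$)
$- r{\left(k{\left(-6,-4 \right)} \right)} = \left(-1\right) \left(-2\right) = 2$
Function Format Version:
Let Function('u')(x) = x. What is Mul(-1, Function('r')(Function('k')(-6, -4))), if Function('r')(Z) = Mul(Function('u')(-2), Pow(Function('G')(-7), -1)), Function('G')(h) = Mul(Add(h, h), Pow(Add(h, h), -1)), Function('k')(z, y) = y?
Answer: 2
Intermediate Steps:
Function('G')(h) = 1 (Function('G')(h) = Mul(Mul(2, h), Pow(Mul(2, h), -1)) = Mul(Mul(2, h), Mul(Rational(1, 2), Pow(h, -1))) = 1)
Function('r')(Z) = -2 (Function('r')(Z) = Mul(-2, Pow(1, -1)) = Mul(-2, 1) = -2)
Mul(-1, Function('r')(Function('k')(-6, -4))) = Mul(-1, -2) = 2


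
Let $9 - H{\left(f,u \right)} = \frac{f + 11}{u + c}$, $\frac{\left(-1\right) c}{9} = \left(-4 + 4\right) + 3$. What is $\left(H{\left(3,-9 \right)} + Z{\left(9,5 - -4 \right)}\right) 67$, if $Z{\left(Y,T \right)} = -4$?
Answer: $\frac{6499}{18} \approx 361.06$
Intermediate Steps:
$c = -27$ ($c = - 9 \left(\left(-4 + 4\right) + 3\right) = - 9 \left(0 + 3\right) = \left(-9\right) 3 = -27$)
$H{\left(f,u \right)} = 9 - \frac{11 + f}{-27 + u}$ ($H{\left(f,u \right)} = 9 - \frac{f + 11}{u - 27} = 9 - \frac{11 + f}{-27 + u}$)
$\left(H{\left(3,-9 \right)} + Z{\left(9,5 - -4 \right)}\right) 67 = \left(\frac{-254 - 3 + 9 \left(-9\right)}{-27 - 9} - 4\right) 67 = \left(\frac{-254 - 3 - 81}{-36} - 4\right) 67 = \left(\left(- \frac{1}{36}\right) \left(-338\right) - 4\right) 67 = \left(\frac{169}{18} - 4\right) 67 = \frac{97}{18} \cdot 67 = \frac{6499}{18}$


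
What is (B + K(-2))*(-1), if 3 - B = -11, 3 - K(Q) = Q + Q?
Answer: -21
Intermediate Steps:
K(Q) = 3 - 2*Q (K(Q) = 3 - (Q + Q) = 3 - 2*Q)
B = 14 (B = 3 - 1*(-11) = 3 + 11 = 14)
(B + K(-2))*(-1) = (14 + (3 - 2*(-2)))*(-1) = (14 + (3 + 4))*(-1) = (14 + 7)*(-1) = 21*(-1) = -21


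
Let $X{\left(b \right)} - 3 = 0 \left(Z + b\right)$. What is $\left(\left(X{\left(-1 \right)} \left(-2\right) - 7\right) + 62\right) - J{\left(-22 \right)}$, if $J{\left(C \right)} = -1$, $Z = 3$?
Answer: $50$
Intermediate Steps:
$X{\left(b \right)} = 3$ ($X{\left(b \right)} = 3 + 0 \left(3 + b\right) = 3 + 0 = 3$)
$\left(\left(X{\left(-1 \right)} \left(-2\right) - 7\right) + 62\right) - J{\left(-22 \right)} = \left(\left(3 \left(-2\right) - 7\right) + 62\right) - -1 = \left(\left(-6 - 7\right) + 62\right) + 1 = \left(-13 + 62\right) + 1 = 49 + 1 = 50$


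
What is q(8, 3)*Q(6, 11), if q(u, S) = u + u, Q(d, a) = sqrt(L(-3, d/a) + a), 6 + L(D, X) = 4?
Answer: 48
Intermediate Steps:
L(D, X) = -2 (L(D, X) = -6 + 4 = -2)
Q(d, a) = sqrt(-2 + a)
q(u, S) = 2*u
q(8, 3)*Q(6, 11) = (2*8)*sqrt(-2 + 11) = 16*sqrt(9) = 16*3 = 48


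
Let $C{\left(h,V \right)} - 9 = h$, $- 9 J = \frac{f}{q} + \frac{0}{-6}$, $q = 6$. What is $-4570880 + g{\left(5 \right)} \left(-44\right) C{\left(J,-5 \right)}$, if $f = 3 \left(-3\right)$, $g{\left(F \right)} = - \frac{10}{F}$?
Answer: $- \frac{13710220}{3} \approx -4.5701 \cdot 10^{6}$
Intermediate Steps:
$f = -9$
$J = \frac{1}{6}$ ($J = - \frac{- \frac{9}{6} + \frac{0}{-6}}{9} = - \frac{\left(-9\right) \frac{1}{6} + 0 \left(- \frac{1}{6}\right)}{9} = - \frac{- \frac{3}{2} + 0}{9} = \left(- \frac{1}{9}\right) \left(- \frac{3}{2}\right) = \frac{1}{6} \approx 0.16667$)
$C{\left(h,V \right)} = 9 + h$
$-4570880 + g{\left(5 \right)} \left(-44\right) C{\left(J,-5 \right)} = -4570880 + - \frac{10}{5} \left(-44\right) \left(9 + \frac{1}{6}\right) = -4570880 + \left(-10\right) \frac{1}{5} \left(-44\right) \frac{55}{6} = -4570880 + \left(-2\right) \left(-44\right) \frac{55}{6} = -4570880 + 88 \cdot \frac{55}{6} = -4570880 + \frac{2420}{3} = - \frac{13710220}{3}$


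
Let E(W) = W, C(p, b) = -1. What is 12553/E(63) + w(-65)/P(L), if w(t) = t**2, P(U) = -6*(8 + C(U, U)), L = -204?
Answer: 12431/126 ≈ 98.659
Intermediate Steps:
P(U) = -42 (P(U) = -6*(8 - 1) = -6*7 = -42)
12553/E(63) + w(-65)/P(L) = 12553/63 + (-65)**2/(-42) = 12553*(1/63) + 4225*(-1/42) = 12553/63 - 4225/42 = 12431/126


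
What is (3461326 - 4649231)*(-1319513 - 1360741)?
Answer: 3183887127870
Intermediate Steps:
(3461326 - 4649231)*(-1319513 - 1360741) = -1187905*(-2680254) = 3183887127870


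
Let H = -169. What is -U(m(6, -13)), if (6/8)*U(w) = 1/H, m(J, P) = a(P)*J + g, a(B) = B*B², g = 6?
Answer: 4/507 ≈ 0.0078895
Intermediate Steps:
a(B) = B³
m(J, P) = 6 + J*P³ (m(J, P) = P³*J + 6 = J*P³ + 6 = 6 + J*P³)
U(w) = -4/507 (U(w) = (4/3)/(-169) = (4/3)*(-1/169) = -4/507)
-U(m(6, -13)) = -1*(-4/507) = 4/507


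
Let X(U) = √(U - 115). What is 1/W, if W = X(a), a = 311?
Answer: 1/14 ≈ 0.071429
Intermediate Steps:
X(U) = √(-115 + U)
W = 14 (W = √(-115 + 311) = √196 = 14)
1/W = 1/14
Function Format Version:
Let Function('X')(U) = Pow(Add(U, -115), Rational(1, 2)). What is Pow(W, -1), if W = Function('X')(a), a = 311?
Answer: Rational(1, 14) ≈ 0.071429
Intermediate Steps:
Function('X')(U) = Pow(Add(-115, U), Rational(1, 2))
W = 14 (W = Pow(Add(-115, 311), Rational(1, 2)) = Pow(196, Rational(1, 2)) = 14)
Pow(W, -1) = Pow(14, -1) = Rational(1, 14)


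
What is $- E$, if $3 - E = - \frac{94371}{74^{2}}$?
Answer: $- \frac{110799}{5476} \approx -20.234$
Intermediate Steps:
$E = \frac{110799}{5476}$ ($E = 3 - - \frac{94371}{74^{2}} = 3 - - \frac{94371}{5476} = 3 + \frac{94371}{5476} = \frac{110799}{5476} \approx 20.234$)
$- E = \left(-1\right) \frac{110799}{5476} = - \frac{110799}{5476}$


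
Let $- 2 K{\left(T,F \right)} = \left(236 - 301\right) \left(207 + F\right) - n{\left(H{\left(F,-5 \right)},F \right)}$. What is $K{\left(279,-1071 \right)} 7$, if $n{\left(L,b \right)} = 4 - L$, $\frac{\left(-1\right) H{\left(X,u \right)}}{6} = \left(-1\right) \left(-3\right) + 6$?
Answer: $-196357$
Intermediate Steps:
$H{\left(X,u \right)} = -54$ ($H{\left(X,u \right)} = - 6 \left(\left(-1\right) \left(-3\right) + 6\right) = - 6 \left(3 + 6\right) = \left(-6\right) 9 = -54$)
$K{\left(T,F \right)} = \frac{13513}{2} + \frac{65 F}{2}$ ($K{\left(T,F \right)} = - \frac{\left(236 - 301\right) \left(207 + F\right) - \left(4 - -54\right)}{2} = - \frac{- 65 \left(207 + F\right) - \left(4 + 54\right)}{2} = - \frac{\left(-13455 - 65 F\right) - 58}{2} = - \frac{-13513 - 65 F}{2} = \frac{13513}{2} + \frac{65 F}{2}$)
$K{\left(279,-1071 \right)} 7 = \left(\frac{13513}{2} + \frac{65}{2} \left(-1071\right)\right) 7 = \left(\frac{13513}{2} - \frac{69615}{2}\right) 7 = \left(-28051\right) 7 = -196357$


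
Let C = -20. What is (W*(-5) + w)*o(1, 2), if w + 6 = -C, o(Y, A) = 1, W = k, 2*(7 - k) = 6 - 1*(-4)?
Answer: 4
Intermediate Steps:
k = 2 (k = 7 - (6 - 1*(-4))/2 = 7 - (6 + 4)/2 = 7 - ½*10 = 7 - 5 = 2)
W = 2
w = 14 (w = -6 - 1*(-20) = -6 + 20 = 14)
(W*(-5) + w)*o(1, 2) = (2*(-5) + 14)*1 = (-10 + 14)*1 = 4*1 = 4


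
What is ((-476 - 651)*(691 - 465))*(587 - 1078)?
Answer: 125058682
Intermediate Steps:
((-476 - 651)*(691 - 465))*(587 - 1078) = -1127*226*(-491) = -254702*(-491) = 125058682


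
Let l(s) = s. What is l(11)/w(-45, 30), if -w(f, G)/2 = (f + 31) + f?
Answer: 11/118 ≈ 0.093220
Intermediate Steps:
w(f, G) = -62 - 4*f (w(f, G) = -2*((f + 31) + f) = -2*((31 + f) + f) = -2*(31 + 2*f) = -62 - 4*f)
l(11)/w(-45, 30) = 11/(-62 - 4*(-45)) = 11/(-62 + 180) = 11/118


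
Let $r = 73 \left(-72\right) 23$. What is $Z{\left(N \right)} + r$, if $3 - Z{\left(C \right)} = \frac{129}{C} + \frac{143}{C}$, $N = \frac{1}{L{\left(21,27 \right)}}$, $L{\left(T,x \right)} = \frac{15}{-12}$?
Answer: $-120545$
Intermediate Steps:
$L{\left(T,x \right)} = - \frac{5}{4}$ ($L{\left(T,x \right)} = 15 \left(- \frac{1}{12}\right) = - \frac{5}{4}$)
$N = - \frac{4}{5}$ ($N = \frac{1}{- \frac{5}{4}} = - \frac{4}{5} \approx -0.8$)
$Z{\left(C \right)} = 3 - \frac{272}{C}$ ($Z{\left(C \right)} = 3 - \left(\frac{129}{C} + \frac{143}{C}\right) = 3 - \frac{272}{C}$)
$r = -120888$ ($r = \left(-5256\right) 23 = -120888$)
$Z{\left(N \right)} + r = \left(3 - \frac{272}{- \frac{4}{5}}\right) - 120888 = \left(3 - -340\right) - 120888 = \left(3 + 340\right) - 120888 = 343 - 120888 = -120545$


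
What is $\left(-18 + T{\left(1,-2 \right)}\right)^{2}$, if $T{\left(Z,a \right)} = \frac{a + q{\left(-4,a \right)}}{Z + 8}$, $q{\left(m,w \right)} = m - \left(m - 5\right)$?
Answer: $\frac{2809}{9} \approx 312.11$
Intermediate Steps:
$q{\left(m,w \right)} = 5$ ($q{\left(m,w \right)} = m - \left(-5 + m\right) = 5$)
$T{\left(Z,a \right)} = \frac{5 + a}{8 + Z}$ ($T{\left(Z,a \right)} = \frac{a + 5}{Z + 8} = \frac{5 + a}{8 + Z}$)
$\left(-18 + T{\left(1,-2 \right)}\right)^{2} = \left(-18 + \frac{5 - 2}{8 + 1}\right)^{2} = \left(-18 + \frac{1}{9} \cdot 3\right)^{2} = \left(-18 + \frac{1}{3}\right)^{2} = \left(- \frac{53}{3}\right)^{2} = \frac{2809}{9}$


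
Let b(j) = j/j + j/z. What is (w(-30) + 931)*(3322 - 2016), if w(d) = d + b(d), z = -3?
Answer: 1191072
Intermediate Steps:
b(j) = 1 - j/3 (b(j) = j/j + j/(-3) = 1 + j*(-⅓) = 1 - j/3)
w(d) = 1 + 2*d/3 (w(d) = d + (1 - d/3) = 1 + 2*d/3)
(w(-30) + 931)*(3322 - 2016) = ((1 + (⅔)*(-30)) + 931)*(3322 - 2016) = ((1 - 20) + 931)*1306 = (-19 + 931)*1306 = 912*1306 = 1191072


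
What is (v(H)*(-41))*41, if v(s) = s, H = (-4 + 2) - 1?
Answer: 5043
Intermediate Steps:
H = -3 (H = -2 - 1 = -3)
(v(H)*(-41))*41 = -3*(-41)*41 = 123*41 = 5043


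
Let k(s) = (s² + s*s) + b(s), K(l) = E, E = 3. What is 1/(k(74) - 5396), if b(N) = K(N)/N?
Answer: 74/411147 ≈ 0.00017998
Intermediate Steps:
K(l) = 3
b(N) = 3/N
k(s) = 2*s² + 3/s (k(s) = (s² + s*s) + 3/s = (s² + s²) + 3/s = 2*s² + 3/s)
1/(k(74) - 5396) = 1/((3 + 2*74³)/74 - 5396) = 1/((3 + 2*405224)/74 - 5396) = 1/((3 + 810448)/74 - 5396) = 1/((1/74)*810451 - 5396) = 1/(810451/74 - 5396) = 1/(411147/74) = 74/411147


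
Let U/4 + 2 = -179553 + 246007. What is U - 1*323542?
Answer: -57734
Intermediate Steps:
U = 265808 (U = -8 + 4*(-179553 + 246007) = -8 + 4*66454 = -8 + 265816 = 265808)
U - 1*323542 = 265808 - 1*323542 = 265808 - 323542 = -57734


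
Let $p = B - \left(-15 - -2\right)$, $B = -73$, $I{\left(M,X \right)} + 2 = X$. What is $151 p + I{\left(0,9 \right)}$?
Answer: $-9053$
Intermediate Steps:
$I{\left(M,X \right)} = -2 + X$
$p = -60$ ($p = -73 - \left(-15 - -2\right) = -73 - \left(-15 + 2\right) = -73 - -13 = -73 + 13 = -60$)
$151 p + I{\left(0,9 \right)} = 151 \left(-60\right) + \left(-2 + 9\right) = -9060 + 7 = -9053$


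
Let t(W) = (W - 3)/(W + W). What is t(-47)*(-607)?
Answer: -15175/47 ≈ -322.87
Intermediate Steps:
t(W) = (-3 + W)/(2*W) (t(W) = (-3 + W)/((2*W)) = (-3 + W)*(1/(2*W)) = (-3 + W)/(2*W))
t(-47)*(-607) = ((1/2)*(-3 - 47)/(-47))*(-607) = ((1/2)*(-1/47)*(-50))*(-607) = (25/47)*(-607) = -15175/47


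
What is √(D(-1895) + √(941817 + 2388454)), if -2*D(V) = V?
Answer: √(3790 + 4*√3330271)/2 ≈ 52.654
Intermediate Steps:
D(V) = -V/2
√(D(-1895) + √(941817 + 2388454)) = √(-½*(-1895) + √(941817 + 2388454)) = √(1895/2 + √3330271)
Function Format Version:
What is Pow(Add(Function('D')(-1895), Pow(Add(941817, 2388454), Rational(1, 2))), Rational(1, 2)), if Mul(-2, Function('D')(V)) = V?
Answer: Mul(Rational(1, 2), Pow(Add(3790, Mul(4, Pow(3330271, Rational(1, 2)))), Rational(1, 2))) ≈ 52.654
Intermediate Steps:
Function('D')(V) = Mul(Rational(-1, 2), V)
Pow(Add(Function('D')(-1895), Pow(Add(941817, 2388454), Rational(1, 2))), Rational(1, 2)) = Pow(Add(Mul(Rational(-1, 2), -1895), Pow(Add(941817, 2388454), Rational(1, 2))), Rational(1, 2)) = Pow(Add(Rational(1895, 2), Pow(3330271, Rational(1, 2))), Rational(1, 2))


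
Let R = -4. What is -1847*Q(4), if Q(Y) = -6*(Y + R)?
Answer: 0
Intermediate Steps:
Q(Y) = 24 - 6*Y (Q(Y) = -6*(Y - 4) = -6*(-4 + Y) = 24 - 6*Y)
-1847*Q(4) = -1847*(24 - 6*4) = -1847*(24 - 24) = -1847*0 = 0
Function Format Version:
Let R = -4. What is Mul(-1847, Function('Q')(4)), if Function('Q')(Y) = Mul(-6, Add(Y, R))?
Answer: 0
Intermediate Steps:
Function('Q')(Y) = Add(24, Mul(-6, Y)) (Function('Q')(Y) = Mul(-6, Add(Y, -4)) = Mul(-6, Add(-4, Y)) = Add(24, Mul(-6, Y)))
Mul(-1847, Function('Q')(4)) = Mul(-1847, Add(24, Mul(-6, 4))) = Mul(-1847, Add(24, -24)) = Mul(-1847, 0) = 0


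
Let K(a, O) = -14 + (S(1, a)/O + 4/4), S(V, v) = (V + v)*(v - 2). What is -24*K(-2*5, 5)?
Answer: -1032/5 ≈ -206.40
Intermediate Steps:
S(V, v) = (-2 + v)*(V + v) (S(V, v) = (V + v)*(-2 + v) = (-2 + v)*(V + v))
K(a, O) = -13 + (-2 + a² - a)/O (K(a, O) = -14 + ((a² - 2*1 - 2*a + 1*a)/O + 4/4) = -14 + ((a² - 2 - 2*a + a)/O + 4*(¼)) = -14 + ((-2 + a² - a)/O + 1) = -14 + (1 + (-2 + a² - a)/O) = -13 + (-2 + a² - a)/O)
-24*K(-2*5, 5) = -24*(-2 + (-2*5)² - (-2)*5 - 13*5)/5 = -24*(-2 + (-10)² - 1*(-10) - 65)/5 = -24*(-2 + 100 + 10 - 65)/5 = -24*43/5 = -1032/5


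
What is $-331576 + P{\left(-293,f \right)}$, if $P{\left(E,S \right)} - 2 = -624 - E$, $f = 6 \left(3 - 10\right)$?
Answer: $-331905$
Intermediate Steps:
$f = -42$ ($f = 6 \left(-7\right) = -42$)
$P{\left(E,S \right)} = -622 - E$ ($P{\left(E,S \right)} = 2 - \left(624 + E\right) = -622 - E$)
$-331576 + P{\left(-293,f \right)} = -331576 - 329 = -331905$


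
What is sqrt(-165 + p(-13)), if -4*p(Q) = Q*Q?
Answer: I*sqrt(829)/2 ≈ 14.396*I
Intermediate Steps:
p(Q) = -Q**2/4 (p(Q) = -Q*Q/4 = -Q**2/4)
sqrt(-165 + p(-13)) = sqrt(-165 - 1/4*(-13)**2) = sqrt(-165 - 1/4*169) = sqrt(-165 - 169/4) = sqrt(-829/4) = I*sqrt(829)/2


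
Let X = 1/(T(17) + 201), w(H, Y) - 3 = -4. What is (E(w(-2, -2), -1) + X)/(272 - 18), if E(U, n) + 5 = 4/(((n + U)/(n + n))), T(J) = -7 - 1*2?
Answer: -191/48768 ≈ -0.0039165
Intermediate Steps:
T(J) = -9 (T(J) = -7 - 2 = -9)
w(H, Y) = -1 (w(H, Y) = 3 - 4 = -1)
E(U, n) = -5 + 8*n/(U + n) (E(U, n) = -5 + 4/(((n + U)/(n + n))) = -5 + 4/(((U + n)/((2*n)))) = -5 + 4/(((U + n)*(1/(2*n)))) = -5 + 4/(((U + n)/(2*n))) = -5 + 4*(2*n/(U + n)) = -5 + 8*n/(U + n))
X = 1/192 (X = 1/(-9 + 201) = 1/192 ≈ 0.0052083)
(E(w(-2, -2), -1) + X)/(272 - 18) = ((-5*(-1) + 3*(-1))/(-1 - 1) + 1/192)/(272 - 18) = ((5 - 3)/(-2) + 1/192)/254 = (-½*2 + 1/192)*(1/254) = (-1 + 1/192)*(1/254) = -191/192*1/254 = -191/48768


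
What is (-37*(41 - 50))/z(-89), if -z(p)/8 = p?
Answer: 333/712 ≈ 0.46770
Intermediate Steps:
z(p) = -8*p
(-37*(41 - 50))/z(-89) = (-37*(41 - 50))/((-8*(-89))) = -37*(-9)/712 = 333*(1/712) = 333/712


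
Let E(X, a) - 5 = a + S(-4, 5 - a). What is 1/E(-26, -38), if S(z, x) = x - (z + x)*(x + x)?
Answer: -1/3344 ≈ -0.00029904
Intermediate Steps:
S(z, x) = x - 2*x*(x + z) (S(z, x) = x - (x + z)*2*x = x - 2*x*(x + z))
E(X, a) = 5 + a + (-1 + 2*a)*(5 - a) (E(X, a) = 5 + (a + (5 - a)*(1 - 2*(5 - a) - 2*(-4))) = 5 + (a + (5 - a)*(1 + (-10 + 2*a) + 8)) = 5 + (a + (5 - a)*(-1 + 2*a)) = 5 + (a + (-1 + 2*a)*(5 - a)) = 5 + a + (-1 + 2*a)*(5 - a))
1/E(-26, -38) = 1/(2*(-38)*(6 - 1*(-38))) = 1/(2*(-38)*(6 + 38)) = 1/(2*(-38)*44) = 1/(-3344) = -1/3344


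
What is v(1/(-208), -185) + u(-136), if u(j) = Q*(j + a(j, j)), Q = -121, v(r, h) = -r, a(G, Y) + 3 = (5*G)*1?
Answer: 20612593/208 ≈ 99099.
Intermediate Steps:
a(G, Y) = -3 + 5*G (a(G, Y) = -3 + (5*G)*1 = -3 + 5*G)
u(j) = 363 - 726*j (u(j) = -121*(j + (-3 + 5*j)) = -121*(-3 + 6*j) = 363 - 726*j)
v(1/(-208), -185) + u(-136) = -1/(-208) + (363 - 726*(-136)) = -1*(-1/208) + (363 + 98736) = 1/208 + 99099 = 20612593/208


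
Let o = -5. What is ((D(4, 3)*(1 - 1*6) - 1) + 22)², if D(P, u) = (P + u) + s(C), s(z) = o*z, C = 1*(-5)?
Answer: 19321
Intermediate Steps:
C = -5
s(z) = -5*z
D(P, u) = 25 + P + u (D(P, u) = (P + u) - 5*(-5) = (P + u) + 25 = 25 + P + u)
((D(4, 3)*(1 - 1*6) - 1) + 22)² = (((25 + 4 + 3)*(1 - 1*6) - 1) + 22)² = ((32*(1 - 6) - 1) + 22)² = ((32*(-5) - 1) + 22)² = ((-160 - 1) + 22)² = (-161 + 22)² = (-139)² = 19321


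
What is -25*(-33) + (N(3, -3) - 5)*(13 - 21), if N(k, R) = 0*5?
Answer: 865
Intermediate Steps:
N(k, R) = 0
-25*(-33) + (N(3, -3) - 5)*(13 - 21) = -25*(-33) + (0 - 5)*(13 - 21) = 825 - 5*(-8) = 825 + 40 = 865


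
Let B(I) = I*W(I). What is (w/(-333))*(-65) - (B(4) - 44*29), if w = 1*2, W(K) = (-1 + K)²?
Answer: 413050/333 ≈ 1240.4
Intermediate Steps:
B(I) = I*(-1 + I)²
w = 2
(w/(-333))*(-65) - (B(4) - 44*29) = (2/(-333))*(-65) - (4*(-1 + 4)² - 44*29) = (2*(-1/333))*(-65) - (4*3² - 1276) = -2/333*(-65) - (4*9 - 1276) = 130/333 - (36 - 1276) = 130/333 - 1*(-1240) = 130/333 + 1240 = 413050/333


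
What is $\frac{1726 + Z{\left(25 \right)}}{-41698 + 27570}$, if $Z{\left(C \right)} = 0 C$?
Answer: $- \frac{863}{7064} \approx -0.12217$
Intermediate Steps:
$Z{\left(C \right)} = 0$
$\frac{1726 + Z{\left(25 \right)}}{-41698 + 27570} = \frac{1726 + 0}{-41698 + 27570} = \frac{1726}{-14128} = 1726 \left(- \frac{1}{14128}\right) = - \frac{863}{7064}$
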